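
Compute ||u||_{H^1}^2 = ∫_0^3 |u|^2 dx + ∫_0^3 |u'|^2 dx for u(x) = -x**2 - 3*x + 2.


||u||_{H^1}^2 = 2901/10

The H^1 norm (squared) on an interval (0, L) is
  ||u||_{H^1}^2 = ∫_0^L u(x)^2 dx + ∫_0^L u'(x)^2 dx.
Compute u'(x) = -2*x - 3.
Then u(x)^2 = x**4 + 6*x**3 + 5*x**2 - 12*x + 4 and u'(x)^2 = 4*x**2 + 12*x + 9.
Integrate each monomial from 0 to 3 using ∫_0^3 c·x^n dx = c·3^(n+1)/(n+1):
  ∫_0^3 u(x)^2 dx = ∫_0^3 (x^4 + 6*x^3 + 5*x^2 - 12*x + 4) dx. Term by term:
    ∫_0^3 x^4 dx = 243/5;  ∫_0^3 6*x^3 dx = 243/2;  ∫_0^3 5*x^2 dx = 45;
    ∫_0^3 -12*x dx = -54;  ∫_0^3 4 dx = 12.
  Sum: 243/5 + 243/2 + 45 − 54 + 12 = 1731/10.
  ∫_0^3 u'(x)^2 dx = ∫_0^3 (4*x^2 + 12*x + 9) dx. Term by term:
    ∫_0^3 4*x^2 dx = 36;  ∫_0^3 12*x dx = 54;  ∫_0^3 9 dx = 27.
  Sum: 36 + 54 + 27 = 117.
Adding: ||u||_{H^1}^2 = 1731/10 + 117 = 2901/10.


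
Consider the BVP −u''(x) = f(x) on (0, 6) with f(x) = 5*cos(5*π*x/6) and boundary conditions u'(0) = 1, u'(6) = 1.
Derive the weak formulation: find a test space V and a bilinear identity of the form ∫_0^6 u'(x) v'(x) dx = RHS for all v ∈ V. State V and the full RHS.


V = H^1(0, 6) (v unrestricted at boundary; u is determined up to an additive constant); weak form: ∫_0^6 u'v' dx = ∫_0^6 (5*cos(5*π*x/6)) v dx + v(6) − v(0) for all v ∈ V.

Multiply both sides by a test function v and integrate from 0 to 6:
  ∫_0^6 −u''(x) v(x) dx = ∫_0^6 f(x) v(x) dx.
Integrate the LHS by parts once:
  ∫_0^6 −u'' v dx = −[u'(x) v(x)]_0^6 + ∫_0^6 u'(x) v'(x) dx.
Thus ∫_0^6 u'(x) v'(x) dx = ∫_0^6 f(x) v(x) dx + [u'(x) v(x)]_0^6.
Choose V so that boundary terms are either known or forced to vanish.
u has inhomogeneous Neumann u'(0) = 1, u'(6) = 1. [u' v]_0^6 = (1)·v(6) − (1)·v(0) = v(6) − v(0). Take V = H^1(0, 6); boundary term becomes part of RHS.
Weak formulation: find u (satisfying any essential BC) such that ∫_0^6 u'(x) v'(x) dx = ∫_0^6 f v dx + v(6) − v(0) for all v ∈ V (Neumann data are natural BCs: they enter the RHS as boundary terms).
Substituting f(x) = 5*cos(5*π*x/6), the right-hand side is ∫_0^6 (5*cos(5*π*x/6)) v dx + v(6) − v(0).
Compatibility check (pure Neumann): taking v ≡ 1 ∈ V gives 0 = ∫_0^6 f dx + (1) − (1), i.e. ∫_0^6 f dx must equal u'(0) − u'(6) = 0. Indeed ∫_0^6 (5*cos(5*π*x/6)) dx = 0, so the data are compatible. The solution is then unique only up to an additive constant (fix it e.g. by requiring ∫_0^6 u dx = 0).


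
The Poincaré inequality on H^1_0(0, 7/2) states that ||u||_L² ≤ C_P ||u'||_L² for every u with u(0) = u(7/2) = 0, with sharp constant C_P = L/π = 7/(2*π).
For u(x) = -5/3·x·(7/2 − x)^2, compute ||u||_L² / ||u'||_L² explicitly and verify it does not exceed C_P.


||u||_L² / ||u'||_L² = sqrt(14)/4 < C_P = 7/(2*π).

u(x) = -5/3·x·(7/2 − x)^2, so u'(x) = -5*x^2 + 70*x/3 - 245/12.
u(x) = -5/3·x·(7/2 − x)^2 vanishes at x = 0 and x = 7/2, so u ∈ H^1_0(0, 7/2). Differentiate via the product rule and integrate the resulting polynomials term by term.
  ∫_0^7/2 u² dx = ∫_0^7/2 (25*x^6/9 - 350*x^5/9 + 1225*x^4/6 - 8575*x^3/18 + 60025*x^2/144) dx. Term by term:
    ∫_0^7/2 25*x^6/9 dx = 2941225/1152;  ∫_0^7/2 -350*x^5/9 dx = -20588575/1728;  ∫_0^7/2 1225*x^4/6 dx = 4117715/192;
    ∫_0^7/2 -8575*x^3/18 dx = -20588575/1152;  ∫_0^7/2 60025*x^2/144 dx = 20588575/3456.
  Sum: 2941225/1152 − 20588575/1728 + 4117715/192 − 20588575/1152 + 20588575/3456 = 588245/3456.
  ∫_0^7/2 (u')² dx = ∫_0^7/2 (25*x^4 - 700*x^3/3 + 13475*x^2/18 - 8575*x/9 + 60025/144) dx. Term by term:
    ∫_0^7/2 25*x^4 dx = 84035/32;  ∫_0^7/2 -700*x^3/3 dx = -420175/48;  ∫_0^7/2 13475*x^2/18 dx = 4621925/432;
    ∫_0^7/2 -8575*x/9 dx = -420175/72;  ∫_0^7/2 60025/144 dx = 420175/288.
  Sum: 84035/32 − 420175/48 + 4621925/432 − 420175/72 + 420175/288 = 84035/432.
∫_0^7/2 u² dx = 588245/3456, so ||u||_L² = 343*sqrt(30)/144.
∫_0^7/2 (u')² dx = 84035/432, so ||u'||_L² = 49*sqrt(105)/36.
Ratio ||u||_L² / ||u'||_L² = sqrt(14)/4.
Sharp Poincaré constant on H^1_0(0, 7/2) is C_P = L/π = 7/(2*π), achieved by sin(2*π/7·x).
A polynomial bump cannot attain the sharp Poincaré constant (only the first sine eigenfunction does), so the ratio is strictly less than C_P, consistent with ||u||_L² ≤ C_P ||u'||_L².


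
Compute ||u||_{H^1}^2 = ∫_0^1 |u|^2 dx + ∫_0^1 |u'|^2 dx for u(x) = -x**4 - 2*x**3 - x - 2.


||u||_{H^1}^2 = 22639/630

The H^1 norm (squared) on an interval (0, L) is
  ||u||_{H^1}^2 = ∫_0^L u(x)^2 dx + ∫_0^L u'(x)^2 dx.
Compute u'(x) = -4*x**3 - 6*x**2 - 1.
Then u(x)^2 = x**8 + 4*x**7 + 4*x**6 + 2*x**5 + 8*x**4 + 8*x**3 + x**2 + 4*x + 4 and u'(x)^2 = 16*x**6 + 48*x**5 + 36*x**4 + 8*x**3 + 12*x**2 + 1.
Integrate each monomial from 0 to 1 using ∫_0^1 c·x^n dx = c·1^(n+1)/(n+1):
  ∫_0^1 u(x)^2 dx = ∫_0^1 (x^8 + 4*x^7 + 4*x^6 + 2*x^5 + 8*x^4 + 8*x^3 + x^2 + 4*x + 4) dx. Term by term:
    ∫_0^1 x^8 dx = 1/9;  ∫_0^1 4*x^7 dx = 1/2;  ∫_0^1 4*x^6 dx = 4/7;
    ∫_0^1 2*x^5 dx = 1/3;  ∫_0^1 8*x^4 dx = 8/5;  ∫_0^1 8*x^3 dx = 2;
    ∫_0^1 x^2 dx = 1/3;  ∫_0^1 4*x dx = 2;  ∫_0^1 4 dx = 4.
  Sum: 1/9 + 1/2 + 4/7 + 1/3 + 8/5 + 2 + 1/3 + 2 + 4 = 7213/630.
  ∫_0^1 u'(x)^2 dx = ∫_0^1 (16*x^6 + 48*x^5 + 36*x^4 + 8*x^3 + 12*x^2 + 1) dx. Term by term:
    ∫_0^1 16*x^6 dx = 16/7;  ∫_0^1 48*x^5 dx = 8;  ∫_0^1 36*x^4 dx = 36/5;
    ∫_0^1 8*x^3 dx = 2;  ∫_0^1 12*x^2 dx = 4;  ∫_0^1 1 dx = 1.
  Sum: 16/7 + 8 + 36/5 + 2 + 4 + 1 = 857/35.
Adding: ||u||_{H^1}^2 = 7213/630 + 857/35 = 22639/630.


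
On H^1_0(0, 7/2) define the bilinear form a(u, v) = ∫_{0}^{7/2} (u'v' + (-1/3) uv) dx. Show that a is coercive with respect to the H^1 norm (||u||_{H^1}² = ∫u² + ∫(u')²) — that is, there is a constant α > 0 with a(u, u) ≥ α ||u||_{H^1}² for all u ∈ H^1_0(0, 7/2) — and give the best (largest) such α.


α = (-49 + 12*π^2)/(3*(4*π^2 + 49))

Coercivity of a(·,·) on H^1_0(0, 7/2) means a(u, u) ≥ α ||u||_{H^1}² for every u ∈ H^1_0.
The interval has length L = 7/2, and Poincaré/coercivity depend only on L. Here a(u, u) = ∫(u')² + (-1/3)·∫u².
Here c = -1/3 < 0 with |c| < (π/L)² = 4*π^2/49, so coercivity still holds. The condition a(u,u) ≥ α||u||_{H^1}² reads (1−α)∫(u')² ≥ (α−c)∫u². Any admissible α is ≤ 1 (rapidly oscillating u have ∫u²/∫(u')² → 0), and α = 1 would force 0 ≥ (1−c)∫u², impossible since c < 1; so 1−α > 0. By the sharp Poincaré inequality on H^1_0 of an interval of length L, ∫(u')² ≥ (π/L)²∫u² with equality for the first sine mode sin(π(x−x₀)/L) (x₀ the left endpoint), so the inequality holds for all u iff (1−α)(π/L)² ≥ α − c, i.e. α ≤ ((π/L)² + c)/((π/L)² + 1) = (1 + c(L/π)²)/(1 + (L/π)²). (Direct route, valid since c ≤ 0: Poincaré gives c∫u² ≥ c(L/π)²∫(u')², so a(u,u) ≥ (1 + c(L/π)²)∫(u')², while ||u||_{H^1}² ≤ (1 + (L/π)²)∫(u')²; dividing yields the same α.) With (π/L)² = 4*π^2/49 and c = -1/3, the largest admissible constant is α = ((π/L)² + c)/((π/L)² + 1).
Simplifying, α = (-49 + 12*π^2)/(3*(4*π^2 + 49)).


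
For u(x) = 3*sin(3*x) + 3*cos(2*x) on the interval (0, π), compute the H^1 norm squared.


||u||_{H^1(0,π)}^2 = 108 + 135*π/2

u'(x) = -6*sin(2*x) + 9*cos(3*x).
Expand u² and (u')² and integrate term by term on (0, π), using: for integers n ≥ 1, ∫_0^π sin²(nx) dx = ∫_0^π cos²(nx) dx = π/2; for n ≠ n', ∫_0^π sin(nx)sin(n'x) dx = ∫_0^π cos(nx)cos(n'x) dx = 0; and by product-to-sum, ∫_0^π sin(nx)cos(n'x) dx = ½∫_0^π [sin((n+n')x) + sin((n−n')x)] dx, which is 0 when n+n' is even and 2n/(n²−n'²) when n+n' is odd (it need not vanish on (0, π)).
  u² squared terms: (3)²·∫cos(2x)² dx = 9·π/2 = 9*π/2;  (3)²·∫sin(3x)² dx = 9·π/2 = 9*π/2.
  u² cross terms: 2·(3)·(3)·∫cos(2x)·sin(3x) dx = 18·(6/5) = 108/5.
  So ∫_0^π u² dx = 9*π/2 + 9*π/2 + 108/5 = 108/5 + 9*π.
  (u')² squared terms: (-6)²·∫sin(2x)² dx = 36·π/2 = 18*π;  (9)²·∫cos(3x)² dx = 81·π/2 = 81*π/2.
  (u')² cross terms: 2·(-6)·(9)·∫sin(2x)·cos(3x) dx = -108·(-4/5) = 432/5.
  So ∫_0^π (u')² dx = 18*π + 81*π/2 + 432/5 = 432/5 + 117*π/2.
||u||_{H^1}^2 = (108/5 + 9*π) + (432/5 + 117*π/2) = 108 + 135*π/2.


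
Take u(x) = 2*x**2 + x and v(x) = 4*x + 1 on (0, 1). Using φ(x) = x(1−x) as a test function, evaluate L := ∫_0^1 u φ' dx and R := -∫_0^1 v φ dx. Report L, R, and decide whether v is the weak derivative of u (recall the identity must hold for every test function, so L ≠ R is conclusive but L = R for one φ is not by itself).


LHS = -1/2, RHS = -1/2. Yes, v = u' weakly.

u(x) = 2*x**2 + x, classical derivative u'(x) = 4*x + 1.
φ(x) = x(1−x), so φ'(x) = 1 - 2*x.
Note φ(0) = φ(1) = 0, so the boundary term u·φ vanishes.
LHS = ∫_0^1 u(x) φ'(x) dx = ∫_0^1 (-4*x^3 + x) dx. Term by term:
  ∫_0^1 -4*x^3 dx = -1;  ∫_0^1 x dx = 1/2.
Sum: -1 + 1/2 = -1/2.
So LHS = -1/2.
∫_0^1 v(x) φ(x) dx = ∫_0^1 (-4*x^3 + 3*x^2 + x) dx. Term by term:
  ∫_0^1 -4*x^3 dx = -1;  ∫_0^1 3*x^2 dx = 1;  ∫_0^1 x dx = 1/2.
Sum: -1 + 1 + 1/2 = 1/2.
So RHS = -∫_0^1 v(x) φ(x) dx = -1/2.
LHS = RHS, so the identity holds for this test φ.
Moreover u is smooth here and v(x) = u'(x) = 4*x + 1 pointwise, so the identity holds for every test function. Hence v is the weak derivative of u.


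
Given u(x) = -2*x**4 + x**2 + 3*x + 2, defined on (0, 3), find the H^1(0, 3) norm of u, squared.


||u||_{H^1}^2 = 1651287/70

The H^1 norm (squared) on an interval (0, L) is
  ||u||_{H^1}^2 = ∫_0^L u(x)^2 dx + ∫_0^L u'(x)^2 dx.
Compute u'(x) = -8*x**3 + 2*x + 3.
Then u(x)^2 = 4*x**8 - 4*x**6 - 12*x**5 - 7*x**4 + 6*x**3 + 13*x**2 + 12*x + 4 and u'(x)^2 = 64*x**6 - 32*x**4 - 48*x**3 + 4*x**2 + 12*x + 9.
Integrate each monomial from 0 to 3 using ∫_0^3 c·x^n dx = c·3^(n+1)/(n+1):
  ∫_0^3 u(x)^2 dx = ∫_0^3 (4*x^8 - 4*x^6 - 12*x^5 - 7*x^4 + 6*x^3 + 13*x^2 + 12*x + 4) dx. Term by term:
    ∫_0^3 4*x^8 dx = 8748;  ∫_0^3 -4*x^6 dx = -8748/7;  ∫_0^3 -12*x^5 dx = -1458;
    ∫_0^3 -7*x^4 dx = -1701/5;  ∫_0^3 6*x^3 dx = 243/2;  ∫_0^3 13*x^2 dx = 117;
    ∫_0^3 12*x dx = 54;  ∫_0^3 4 dx = 12.
  Sum: 8748 − 8748/7 − 1458 − 1701/5 + 243/2 + 117 + 54 + 12 = 420321/70.
  ∫_0^3 u'(x)^2 dx = ∫_0^3 (64*x^6 - 32*x^4 - 48*x^3 + 4*x^2 + 12*x + 9) dx. Term by term:
    ∫_0^3 64*x^6 dx = 139968/7;  ∫_0^3 -32*x^4 dx = -7776/5;  ∫_0^3 -48*x^3 dx = -972;
    ∫_0^3 4*x^2 dx = 36;  ∫_0^3 12*x dx = 54;  ∫_0^3 9 dx = 27.
  Sum: 139968/7 − 7776/5 − 972 + 36 + 54 + 27 = 615483/35.
Adding: ||u||_{H^1}^2 = 420321/70 + 615483/35 = 1651287/70.


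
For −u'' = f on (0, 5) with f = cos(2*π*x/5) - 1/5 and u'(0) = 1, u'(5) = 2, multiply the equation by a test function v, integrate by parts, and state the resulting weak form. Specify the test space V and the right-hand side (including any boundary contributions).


V = H^1(0, 5) (v unrestricted at boundary; u is determined up to an additive constant); weak form: ∫_0^5 u'v' dx = ∫_0^5 (cos(2*π*x/5) - 1/5) v dx + 2·v(5) − v(0) for all v ∈ V.

Multiply both sides by a test function v and integrate from 0 to 5:
  ∫_0^5 −u''(x) v(x) dx = ∫_0^5 f(x) v(x) dx.
Integrate the LHS by parts once:
  ∫_0^5 −u'' v dx = −[u'(x) v(x)]_0^5 + ∫_0^5 u'(x) v'(x) dx.
Thus ∫_0^5 u'(x) v'(x) dx = ∫_0^5 f(x) v(x) dx + [u'(x) v(x)]_0^5.
Choose V so that boundary terms are either known or forced to vanish.
u has inhomogeneous Neumann u'(0) = 1, u'(5) = 2. [u' v]_0^5 = (2)·v(5) − (1)·v(0) = 2·v(5) − v(0). Take V = H^1(0, 5); boundary term becomes part of RHS.
Weak formulation: find u (satisfying any essential BC) such that ∫_0^5 u'(x) v'(x) dx = ∫_0^5 f v dx + 2·v(5) − v(0) for all v ∈ V (Neumann data are natural BCs: they enter the RHS as boundary terms).
Substituting f(x) = cos(2*π*x/5) - 1/5, the right-hand side is ∫_0^5 (cos(2*π*x/5) - 1/5) v dx + 2·v(5) − v(0).
Compatibility check (pure Neumann): taking v ≡ 1 ∈ V gives 0 = ∫_0^5 f dx + (2) − (1), i.e. ∫_0^5 f dx must equal u'(0) − u'(5) = -1. Indeed ∫_0^5 (cos(2*π*x/5) - 1/5) dx = -1, so the data are compatible. The solution is then unique only up to an additive constant (fix it e.g. by requiring ∫_0^5 u dx = 0).


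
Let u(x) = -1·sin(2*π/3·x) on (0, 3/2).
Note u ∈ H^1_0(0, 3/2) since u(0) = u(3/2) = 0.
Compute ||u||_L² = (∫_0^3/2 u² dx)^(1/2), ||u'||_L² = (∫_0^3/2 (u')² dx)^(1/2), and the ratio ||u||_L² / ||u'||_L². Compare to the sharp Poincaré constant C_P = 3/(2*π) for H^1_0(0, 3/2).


||u||_L² / ||u'||_L² = 3/(2*π) = C_P.

u(x) = -1·sin(2*π/3·x), so u'(x) = -2*π*cos(2*π*x/3)/3.
Writing u(x) = A·sin(kπx/L) with A = -1 and k = 1, use ∫_0^L sin²(kπx/L) dx = L/2 and ∫_0^L cos²(kπx/L) dx = L/2.
u² = 1·sin²(2*π/3·x) and (u')² = 4*π^2/9·cos²(2*π/3·x), and each of sin², cos² integrates to L/2 = 3/4 over (0, 3/2).
∫_0^3/2 u² dx = 3/4, so ||u||_L² = sqrt(3)/2.
∫_0^3/2 (u')² dx = π^2/3, so ||u'||_L² = sqrt(3)*π/3.
Ratio ||u||_L² / ||u'||_L² = 3/(2*π).
Sharp Poincaré constant on H^1_0(0, 3/2) is C_P = L/π = 3/(2*π), achieved by sin(2*π/3·x).
This is the k = 1 eigenfunction (up to amplitude), so the ratio equals the sharp Poincaré constant exactly.


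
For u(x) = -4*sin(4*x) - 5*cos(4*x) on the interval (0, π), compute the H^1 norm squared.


||u||_{H^1(0,π)}^2 = 697*π/2

u'(x) = 20*sin(4*x) - 16*cos(4*x).
Expand u² and (u')² and integrate term by term on (0, π), using: for integers n ≥ 1, ∫_0^π sin²(nx) dx = ∫_0^π cos²(nx) dx = π/2; for n ≠ n', ∫_0^π sin(nx)sin(n'x) dx = ∫_0^π cos(nx)cos(n'x) dx = 0; and by product-to-sum, ∫_0^π sin(nx)cos(n'x) dx = ½∫_0^π [sin((n+n')x) + sin((n−n')x)] dx, which is 0 when n+n' is even and 2n/(n²−n'²) when n+n' is odd (it need not vanish on (0, π)).
  u² squared terms: (-5)²·∫cos(4x)² dx = 25·π/2 = 25*π/2;  (-4)²·∫sin(4x)² dx = 16·π/2 = 8*π.
  u² cross terms: 2·(-5)·(-4)·∫cos(4x)·sin(4x) dx = 40·(0) = 0.
  So ∫_0^π u² dx = 25*π/2 + 8*π + 0 = 41*π/2.
  (u')² squared terms: (-16)²·∫cos(4x)² dx = 256·π/2 = 128*π;  (20)²·∫sin(4x)² dx = 400·π/2 = 200*π.
  (u')² cross terms: 2·(-16)·(20)·∫cos(4x)·sin(4x) dx = -640·(0) = 0.
  So ∫_0^π (u')² dx = 128*π + 200*π + 0 = 328*π.
||u||_{H^1}^2 = (41*π/2) + (328*π) = 697*π/2.


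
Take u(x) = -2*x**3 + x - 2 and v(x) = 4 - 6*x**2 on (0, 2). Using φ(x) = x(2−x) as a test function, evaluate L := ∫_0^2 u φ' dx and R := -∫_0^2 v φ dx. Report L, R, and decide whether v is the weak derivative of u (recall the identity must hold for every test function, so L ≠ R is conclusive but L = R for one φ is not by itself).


LHS = 124/15, RHS = 64/15. No, v is not the weak derivative of u.

u(x) = -2*x**3 + x - 2, classical derivative u'(x) = 1 - 6*x**2.
φ(x) = x(2−x), so φ'(x) = 2 - 2*x.
Note φ(0) = φ(2) = 0, so the boundary term u·φ vanishes.
LHS = ∫_0^2 u(x) φ'(x) dx = ∫_0^2 (4*x^4 - 4*x^3 - 2*x^2 + 6*x - 4) dx. Term by term:
  ∫_0^2 4*x^4 dx = 128/5;  ∫_0^2 -4*x^3 dx = -16;  ∫_0^2 -2*x^2 dx = -16/3;
  ∫_0^2 6*x dx = 12;  ∫_0^2 -4 dx = -8.
Sum: 128/5 − 16 − 16/3 + 12 − 8 = 124/15.
So LHS = 124/15.
∫_0^2 v(x) φ(x) dx = ∫_0^2 (6*x^4 - 12*x^3 - 4*x^2 + 8*x) dx. Term by term:
  ∫_0^2 6*x^4 dx = 192/5;  ∫_0^2 -12*x^3 dx = -48;  ∫_0^2 -4*x^2 dx = -32/3;
  ∫_0^2 8*x dx = 16.
Sum: 192/5 − 48 − 32/3 + 16 = -64/15.
So RHS = -∫_0^2 v(x) φ(x) dx = 64/15.
LHS − RHS = 4 ≠ 0, so the identity fails.
(For a valid weak derivative the identity must hold for EVERY test function, in particular this one. The failure shows v is NOT the weak derivative of u.)
Correct weak derivative would be u'(x) = 1 - 6*x**2.


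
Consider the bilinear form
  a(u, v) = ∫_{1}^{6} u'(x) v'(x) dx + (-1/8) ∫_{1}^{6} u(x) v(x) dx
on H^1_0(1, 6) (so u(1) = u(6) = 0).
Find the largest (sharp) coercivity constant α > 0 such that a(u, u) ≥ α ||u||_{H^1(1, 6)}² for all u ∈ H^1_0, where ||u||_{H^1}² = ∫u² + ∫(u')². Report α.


α = (-25/8 + π^2)/(π^2 + 25)

Coercivity of a(·,·) on H^1_0(1, 6) means a(u, u) ≥ α ||u||_{H^1}² for every u ∈ H^1_0.
The interval has length L = 5, and Poincaré/coercivity depend only on L. Here a(u, u) = ∫(u')² + (-1/8)·∫u².
Here c = -1/8 < 0 with |c| < (π/L)² = π^2/25, so coercivity still holds. The condition a(u,u) ≥ α||u||_{H^1}² reads (1−α)∫(u')² ≥ (α−c)∫u². Any admissible α is ≤ 1 (rapidly oscillating u have ∫u²/∫(u')² → 0), and α = 1 would force 0 ≥ (1−c)∫u², impossible since c < 1; so 1−α > 0. By the sharp Poincaré inequality on H^1_0 of an interval of length L, ∫(u')² ≥ (π/L)²∫u² with equality for the first sine mode sin(π(x−x₀)/L) (x₀ the left endpoint), so the inequality holds for all u iff (1−α)(π/L)² ≥ α − c, i.e. α ≤ ((π/L)² + c)/((π/L)² + 1) = (1 + c(L/π)²)/(1 + (L/π)²). (Direct route, valid since c ≤ 0: Poincaré gives c∫u² ≥ c(L/π)²∫(u')², so a(u,u) ≥ (1 + c(L/π)²)∫(u')², while ||u||_{H^1}² ≤ (1 + (L/π)²)∫(u')²; dividing yields the same α.) With (π/L)² = π^2/25 and c = -1/8, the largest admissible constant is α = ((π/L)² + c)/((π/L)² + 1).
Simplifying, α = (-25/8 + π^2)/(π^2 + 25).


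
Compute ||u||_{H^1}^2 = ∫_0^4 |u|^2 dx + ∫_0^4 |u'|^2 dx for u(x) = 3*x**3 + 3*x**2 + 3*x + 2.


||u||_{H^1}^2 = 2348764/35

The H^1 norm (squared) on an interval (0, L) is
  ||u||_{H^1}^2 = ∫_0^L u(x)^2 dx + ∫_0^L u'(x)^2 dx.
Compute u'(x) = 9*x**2 + 6*x + 3.
Then u(x)^2 = 9*x**6 + 18*x**5 + 27*x**4 + 30*x**3 + 21*x**2 + 12*x + 4 and u'(x)^2 = 81*x**4 + 108*x**3 + 90*x**2 + 36*x + 9.
Integrate each monomial from 0 to 4 using ∫_0^4 c·x^n dx = c·4^(n+1)/(n+1):
  ∫_0^4 u(x)^2 dx = ∫_0^4 (9*x^6 + 18*x^5 + 27*x^4 + 30*x^3 + 21*x^2 + 12*x + 4) dx. Term by term:
    ∫_0^4 9*x^6 dx = 147456/7;  ∫_0^4 18*x^5 dx = 12288;  ∫_0^4 27*x^4 dx = 27648/5;
    ∫_0^4 30*x^3 dx = 1920;  ∫_0^4 21*x^2 dx = 448;  ∫_0^4 12*x dx = 96;
    ∫_0^4 4 dx = 16.
  Sum: 147456/7 + 12288 + 27648/5 + 1920 + 448 + 96 + 16 = 1447696/35.
  ∫_0^4 u'(x)^2 dx = ∫_0^4 (81*x^4 + 108*x^3 + 90*x^2 + 36*x + 9) dx. Term by term:
    ∫_0^4 81*x^4 dx = 82944/5;  ∫_0^4 108*x^3 dx = 6912;  ∫_0^4 90*x^2 dx = 1920;
    ∫_0^4 36*x dx = 288;  ∫_0^4 9 dx = 36.
  Sum: 82944/5 + 6912 + 1920 + 288 + 36 = 128724/5.
Adding: ||u||_{H^1}^2 = 1447696/35 + 128724/5 = 2348764/35.


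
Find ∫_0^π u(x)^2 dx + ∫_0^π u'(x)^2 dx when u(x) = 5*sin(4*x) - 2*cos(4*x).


||u||_{H^1(0,π)}^2 = 493*π/2

u'(x) = 8*sin(4*x) + 20*cos(4*x).
Expand u² and (u')² and integrate term by term on (0, π), using: for integers n ≥ 1, ∫_0^π sin²(nx) dx = ∫_0^π cos²(nx) dx = π/2; for n ≠ n', ∫_0^π sin(nx)sin(n'x) dx = ∫_0^π cos(nx)cos(n'x) dx = 0; and by product-to-sum, ∫_0^π sin(nx)cos(n'x) dx = ½∫_0^π [sin((n+n')x) + sin((n−n')x)] dx, which is 0 when n+n' is even and 2n/(n²−n'²) when n+n' is odd (it need not vanish on (0, π)).
  u² squared terms: (-2)²·∫cos(4x)² dx = 4·π/2 = 2*π;  (5)²·∫sin(4x)² dx = 25·π/2 = 25*π/2.
  u² cross terms: 2·(-2)·(5)·∫cos(4x)·sin(4x) dx = -20·(0) = 0.
  So ∫_0^π u² dx = 2*π + 25*π/2 + 0 = 29*π/2.
  (u')² squared terms: (8)²·∫sin(4x)² dx = 64·π/2 = 32*π;  (20)²·∫cos(4x)² dx = 400·π/2 = 200*π.
  (u')² cross terms: 2·(8)·(20)·∫sin(4x)·cos(4x) dx = 320·(0) = 0.
  So ∫_0^π (u')² dx = 32*π + 200*π + 0 = 232*π.
||u||_{H^1}^2 = (29*π/2) + (232*π) = 493*π/2.


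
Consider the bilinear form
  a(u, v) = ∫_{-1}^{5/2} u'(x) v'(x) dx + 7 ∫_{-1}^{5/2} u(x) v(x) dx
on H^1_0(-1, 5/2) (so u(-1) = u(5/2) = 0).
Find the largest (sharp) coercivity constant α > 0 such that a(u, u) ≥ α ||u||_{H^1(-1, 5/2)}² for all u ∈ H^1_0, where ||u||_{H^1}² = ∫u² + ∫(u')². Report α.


α = 1

Coercivity of a(·,·) on H^1_0(-1, 5/2) means a(u, u) ≥ α ||u||_{H^1}² for every u ∈ H^1_0.
The interval has length L = 7/2, and Poincaré/coercivity depend only on L. Here a(u, u) = ∫(u')² + (7)·∫u².
Here c = 7 ≥ 1, so a(u,u) = ∫(u')² + c∫u² ≥ ∫(u')² + ∫u² = ||u||_{H^1}², i.e. α = 1 works. No larger α is possible: a(u,u) ≥ α||u||_{H^1}² means (1−α)∫(u')² ≥ (α−c)∫u², and for the modes u_n = sin(nπ(x−x₀)/L) (x₀ the left endpoint) one has ∫u_n²/∫(u_n')² = (L/(nπ))² → 0, so a(u_n,u_n)/||u_n||_{H^1}² → 1. Hence the optimal constant is α = 1.
Therefore α = 1.


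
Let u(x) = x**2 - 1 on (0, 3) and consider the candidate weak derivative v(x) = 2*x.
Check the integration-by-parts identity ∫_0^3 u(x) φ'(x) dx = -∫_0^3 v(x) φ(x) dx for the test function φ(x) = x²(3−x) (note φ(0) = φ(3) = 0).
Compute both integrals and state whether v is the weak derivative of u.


LHS = -243/10, RHS = -243/10. Yes, v = u' weakly.

u(x) = x**2 - 1, classical derivative u'(x) = 2*x.
φ(x) = x²(3−x), so φ'(x) = 3*x*(2 - x).
Note φ(0) = φ(3) = 0, so the boundary term u·φ vanishes.
LHS = ∫_0^3 u(x) φ'(x) dx = ∫_0^3 (-3*x^4 + 6*x^3 + 3*x^2 - 6*x) dx. Term by term:
  ∫_0^3 -3*x^4 dx = -729/5;  ∫_0^3 6*x^3 dx = 243/2;  ∫_0^3 3*x^2 dx = 27;
  ∫_0^3 -6*x dx = -27.
Sum: -729/5 + 243/2 + 27 − 27 = -243/10.
So LHS = -243/10.
∫_0^3 v(x) φ(x) dx = ∫_0^3 (-2*x^4 + 6*x^3) dx. Term by term:
  ∫_0^3 -2*x^4 dx = -486/5;  ∫_0^3 6*x^3 dx = 243/2.
Sum: -486/5 + 243/2 = 243/10.
So RHS = -∫_0^3 v(x) φ(x) dx = -243/10.
LHS = RHS, so the identity holds for this test φ.
Moreover u is smooth here and v(x) = u'(x) = 2*x pointwise, so the identity holds for every test function. Hence v is the weak derivative of u.


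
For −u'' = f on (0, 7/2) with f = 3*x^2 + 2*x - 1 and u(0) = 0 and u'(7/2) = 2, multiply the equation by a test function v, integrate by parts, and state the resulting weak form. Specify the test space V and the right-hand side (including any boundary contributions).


V = {v ∈ H^1(0, 7/2) : v(0) = 0} (test functions vanish at x = 0 where u is specified); weak form: ∫_0^7/2 u'v' dx = ∫_0^7/2 (3*x^2 + 2*x - 1) v dx + 2·v(7/2) for all v ∈ V.

Multiply both sides by a test function v and integrate from 0 to 7/2:
  ∫_0^7/2 −u''(x) v(x) dx = ∫_0^7/2 f(x) v(x) dx.
Integrate the LHS by parts once:
  ∫_0^7/2 −u'' v dx = −[u'(x) v(x)]_0^7/2 + ∫_0^7/2 u'(x) v'(x) dx.
Thus ∫_0^7/2 u'(x) v'(x) dx = ∫_0^7/2 f(x) v(x) dx + [u'(x) v(x)]_0^7/2.
Choose V so that boundary terms are either known or forced to vanish.
Mixed BC: u(0) = 0 (Dirichlet) and u'(7/2) = 2 (Neumann). Define V = {v ∈ H^1(0, 7/2) : v(0) = 0}. Then [u' v]_0^7/2 = u'(7/2)·v(7/2) − u'(0)·0 = 2·v(7/2).
Weak formulation: find u (satisfying any essential BC) such that ∫_0^7/2 u'(x) v'(x) dx = ∫_0^7/2 f v dx + 2·v(7/2) for all v ∈ V (Dirichlet at 0 absorbed into V; Neumann datum at x = 7/2 contributes the boundary term).
Substituting f(x) = 3*x^2 + 2*x - 1, the right-hand side is ∫_0^7/2 (3*x^2 + 2*x - 1) v dx + 2·v(7/2).


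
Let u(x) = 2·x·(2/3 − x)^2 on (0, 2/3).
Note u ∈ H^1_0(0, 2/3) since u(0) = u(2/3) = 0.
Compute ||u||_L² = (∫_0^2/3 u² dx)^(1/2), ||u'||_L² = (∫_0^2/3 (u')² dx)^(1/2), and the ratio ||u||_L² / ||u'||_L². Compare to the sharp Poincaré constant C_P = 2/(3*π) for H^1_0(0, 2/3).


||u||_L² / ||u'||_L² = sqrt(14)/21 < C_P = 2/(3*π).

u(x) = 2·x·(2/3 − x)^2, so u'(x) = 6*x^2 - 16*x/3 + 8/9.
u(x) = 2·x·(2/3 − x)^2 vanishes at x = 0 and x = 2/3, so u ∈ H^1_0(0, 2/3). Differentiate via the product rule and integrate the resulting polynomials term by term.
  ∫_0^2/3 u² dx = ∫_0^2/3 (4*x^6 - 32*x^5/3 + 32*x^4/3 - 128*x^3/27 + 64*x^2/81) dx. Term by term:
    ∫_0^2/3 4*x^6 dx = 512/15309;  ∫_0^2/3 -32*x^5/3 dx = -1024/6561;  ∫_0^2/3 32*x^4/3 dx = 1024/3645;
    ∫_0^2/3 -128*x^3/27 dx = -512/2187;  ∫_0^2/3 64*x^2/81 dx = 512/6561.
  Sum: 512/15309 − 1024/6561 + 1024/3645 − 512/2187 + 512/6561 = 512/229635.
  ∫_0^2/3 (u')² dx = ∫_0^2/3 (36*x^4 - 64*x^3 + 352*x^2/9 - 256*x/27 + 64/81) dx. Term by term:
    ∫_0^2/3 36*x^4 dx = 128/135;  ∫_0^2/3 -64*x^3 dx = -256/81;  ∫_0^2/3 352*x^2/9 dx = 2816/729;
    ∫_0^2/3 -256*x/27 dx = -512/243;  ∫_0^2/3 64/81 dx = 128/243.
  Sum: 128/135 − 256/81 + 2816/729 − 512/243 + 128/243 = 256/3645.
∫_0^2/3 u² dx = 512/229635, so ||u||_L² = 16*sqrt(70)/2835.
∫_0^2/3 (u')² dx = 256/3645, so ||u'||_L² = 16*sqrt(5)/135.
Ratio ||u||_L² / ||u'||_L² = sqrt(14)/21.
Sharp Poincaré constant on H^1_0(0, 2/3) is C_P = L/π = 2/(3*π), achieved by sin(3*π/2·x).
A polynomial bump cannot attain the sharp Poincaré constant (only the first sine eigenfunction does), so the ratio is strictly less than C_P, consistent with ||u||_L² ≤ C_P ||u'||_L².


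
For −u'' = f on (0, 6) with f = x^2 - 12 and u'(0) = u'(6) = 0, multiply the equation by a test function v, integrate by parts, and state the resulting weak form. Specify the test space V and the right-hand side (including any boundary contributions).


V = H^1(0, 6) (no boundary constraint on v; u is determined up to an additive constant); weak form: ∫_0^6 u'v' dx = ∫_0^6 (x^2 - 12) v dx for all v ∈ V.

Multiply both sides by a test function v and integrate from 0 to 6:
  ∫_0^6 −u''(x) v(x) dx = ∫_0^6 f(x) v(x) dx.
Integrate the LHS by parts once:
  ∫_0^6 −u'' v dx = −[u'(x) v(x)]_0^6 + ∫_0^6 u'(x) v'(x) dx.
Thus ∫_0^6 u'(x) v'(x) dx = ∫_0^6 f(x) v(x) dx + [u'(x) v(x)]_0^6.
Choose V so that boundary terms are either known or forced to vanish.
u has homogeneous Neumann: u'(0) = u'(6) = 0. So [u' v]_0^6 = 0·v(6) − 0·v(0) = 0 for any v; take V = H^1(0, 6).
Weak formulation: find u (satisfying any essential BC) such that ∫_0^6 u'(x) v'(x) dx = ∫_0^6 f v dx for all v ∈ V (homogeneous Neumann, so boundary terms vanish).
Substituting f(x) = x^2 - 12, the right-hand side is ∫_0^6 (x^2 - 12) v dx.
Compatibility check (pure Neumann): taking v ≡ 1 ∈ V gives 0 = ∫_0^6 f dx + (0) − (0), i.e. ∫_0^6 f dx must equal u'(0) − u'(6) = 0. Indeed ∫_0^6 (x^2 - 12) dx = 0, so the data are compatible. The solution is then unique only up to an additive constant (fix it e.g. by requiring ∫_0^6 u dx = 0).


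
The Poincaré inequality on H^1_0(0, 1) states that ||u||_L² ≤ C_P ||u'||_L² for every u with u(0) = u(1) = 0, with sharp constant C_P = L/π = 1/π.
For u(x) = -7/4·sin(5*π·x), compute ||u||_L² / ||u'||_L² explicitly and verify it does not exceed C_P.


||u||_L² / ||u'||_L² = 1/(5*π) < C_P = 1/π.

u(x) = -7/4·sin(5*π·x), so u'(x) = -35*π*cos(5*π*x)/4.
Writing u(x) = A·sin(kπx/L) with A = -7/4 and k = 5, use ∫_0^L sin²(kπx/L) dx = L/2 and ∫_0^L cos²(kπx/L) dx = L/2.
u² = 49/16·sin²(5*π·x) and (u')² = 1225*π^2/16·cos²(5*π·x), and each of sin², cos² integrates to L/2 = 1/2 over (0, 1).
∫_0^1 u² dx = 49/32, so ||u||_L² = 7*sqrt(2)/8.
∫_0^1 (u')² dx = 1225*π^2/32, so ||u'||_L² = 35*sqrt(2)*π/8.
Ratio ||u||_L² / ||u'||_L² = 1/(5*π).
Sharp Poincaré constant on H^1_0(0, 1) is C_P = L/π = 1/π, achieved by sin(π·x).
This is the k = 5 harmonic; the ratio L/(kπ) is strictly less than C_P = L/π, consistent with the sharp inequality ||u||_L² ≤ C_P ||u'||_L².


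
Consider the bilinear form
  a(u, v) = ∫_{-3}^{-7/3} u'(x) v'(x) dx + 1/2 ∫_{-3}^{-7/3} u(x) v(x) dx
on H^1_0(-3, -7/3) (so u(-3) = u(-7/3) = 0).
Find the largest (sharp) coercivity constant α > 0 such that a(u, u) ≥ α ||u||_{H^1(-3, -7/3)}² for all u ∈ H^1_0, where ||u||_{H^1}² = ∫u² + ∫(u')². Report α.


α = (2 + 9*π^2)/(4 + 9*π^2)

Coercivity of a(·,·) on H^1_0(-3, -7/3) means a(u, u) ≥ α ||u||_{H^1}² for every u ∈ H^1_0.
The interval has length L = 2/3, and Poincaré/coercivity depend only on L. Here a(u, u) = ∫(u')² + (1/2)·∫u².
Here 0 < c = 1/2 < 1. The condition a(u,u) ≥ α||u||_{H^1}² reads (1−α)∫(u')² ≥ (α−c)∫u². Any admissible α is ≤ 1 (rapidly oscillating u have ∫u²/∫(u')² → 0), and α = 1 would force 0 ≥ (1−c)∫u², impossible since c < 1; so 1−α > 0. By the sharp Poincaré inequality on H^1_0 of an interval of length L, ∫(u')² ≥ (π/L)²∫u² with equality for the first sine mode sin(π(x−x₀)/L) (x₀ the left endpoint), so the inequality holds for all u iff (1−α)(π/L)² ≥ α − c, i.e. α ≤ ((π/L)² + c)/((π/L)² + 1) = (1 + c(L/π)²)/(1 + (L/π)²). With (π/L)² = 9*π^2/4 and c = 1/2, the largest admissible constant is α = ((π/L)² + c)/((π/L)² + 1).
Simplifying, α = (2 + 9*π^2)/(4 + 9*π^2).


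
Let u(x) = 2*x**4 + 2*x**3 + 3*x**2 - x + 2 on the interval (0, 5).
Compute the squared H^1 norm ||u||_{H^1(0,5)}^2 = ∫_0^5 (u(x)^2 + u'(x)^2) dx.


||u||_{H^1}^2 = 317951575/126

The H^1 norm (squared) on an interval (0, L) is
  ||u||_{H^1}^2 = ∫_0^L u(x)^2 dx + ∫_0^L u'(x)^2 dx.
Compute u'(x) = 8*x**3 + 6*x**2 + 6*x - 1.
Then u(x)^2 = 4*x**8 + 8*x**7 + 16*x**6 + 8*x**5 + 13*x**4 + 2*x**3 + 13*x**2 - 4*x + 4 and u'(x)^2 = 64*x**6 + 96*x**5 + 132*x**4 + 56*x**3 + 24*x**2 - 12*x + 1.
Integrate each monomial from 0 to 5 using ∫_0^5 c·x^n dx = c·5^(n+1)/(n+1):
  ∫_0^5 u(x)^2 dx = ∫_0^5 (4*x^8 + 8*x^7 + 16*x^6 + 8*x^5 + 13*x^4 + 2*x^3 + 13*x^2 - 4*x + 4) dx. Term by term:
    ∫_0^5 4*x^8 dx = 7812500/9;  ∫_0^5 8*x^7 dx = 390625;  ∫_0^5 16*x^6 dx = 1250000/7;
    ∫_0^5 8*x^5 dx = 62500/3;  ∫_0^5 13*x^4 dx = 8125;  ∫_0^5 2*x^3 dx = 625/2;
    ∫_0^5 13*x^2 dx = 1625/3;  ∫_0^5 -4*x dx = -50;  ∫_0^5 4 dx = 20.
  Sum: 7812500/9 + 390625 + 1250000/7 + 62500/3 + 8125 + 625/2 + 1625/3 − 50 + 20 = 184846345/126.
  ∫_0^5 u'(x)^2 dx = ∫_0^5 (64*x^6 + 96*x^5 + 132*x^4 + 56*x^3 + 24*x^2 - 12*x + 1) dx. Term by term:
    ∫_0^5 64*x^6 dx = 5000000/7;  ∫_0^5 96*x^5 dx = 250000;  ∫_0^5 132*x^4 dx = 82500;
    ∫_0^5 56*x^3 dx = 8750;  ∫_0^5 24*x^2 dx = 1000;  ∫_0^5 -12*x dx = -150;
    ∫_0^5 1 dx = 5.
  Sum: 5000000/7 + 250000 + 82500 + 8750 + 1000 − 150 + 5 = 7394735/7.
Adding: ||u||_{H^1}^2 = 184846345/126 + 7394735/7 = 317951575/126.


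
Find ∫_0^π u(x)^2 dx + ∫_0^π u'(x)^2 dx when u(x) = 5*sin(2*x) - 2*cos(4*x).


||u||_{H^1(0,π)}^2 = 193*π/2

u'(x) = 8*sin(4*x) + 10*cos(2*x).
Expand u² and (u')² and integrate term by term on (0, π), using: for integers n ≥ 1, ∫_0^π sin²(nx) dx = ∫_0^π cos²(nx) dx = π/2; for n ≠ n', ∫_0^π sin(nx)sin(n'x) dx = ∫_0^π cos(nx)cos(n'x) dx = 0; and by product-to-sum, ∫_0^π sin(nx)cos(n'x) dx = ½∫_0^π [sin((n+n')x) + sin((n−n')x)] dx, which is 0 when n+n' is even and 2n/(n²−n'²) when n+n' is odd (it need not vanish on (0, π)).
  u² squared terms: (-2)²·∫cos(4x)² dx = 4·π/2 = 2*π;  (5)²·∫sin(2x)² dx = 25·π/2 = 25*π/2.
  u² cross terms: 2·(-2)·(5)·∫cos(4x)·sin(2x) dx = -20·(0) = 0.
  So ∫_0^π u² dx = 2*π + 25*π/2 + 0 = 29*π/2.
  (u')² squared terms: (8)²·∫sin(4x)² dx = 64·π/2 = 32*π;  (10)²·∫cos(2x)² dx = 100·π/2 = 50*π.
  (u')² cross terms: 2·(8)·(10)·∫sin(4x)·cos(2x) dx = 160·(0) = 0.
  So ∫_0^π (u')² dx = 32*π + 50*π + 0 = 82*π.
||u||_{H^1}^2 = (29*π/2) + (82*π) = 193*π/2.


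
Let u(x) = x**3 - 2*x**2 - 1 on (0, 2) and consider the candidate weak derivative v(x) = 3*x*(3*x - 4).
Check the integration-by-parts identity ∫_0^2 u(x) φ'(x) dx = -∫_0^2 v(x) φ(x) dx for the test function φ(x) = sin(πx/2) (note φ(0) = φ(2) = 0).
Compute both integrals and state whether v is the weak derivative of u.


LHS = -8/π + 96/π^3, RHS = -24/π + 288/π^3. No, v is not the weak derivative of u.

u(x) = x**3 - 2*x**2 - 1, classical derivative u'(x) = 3*x**2 - 4*x.
φ(x) = sin(πx/2), so φ'(x) = π*cos(π*x/2)/2.
Note φ(0) = φ(2) = 0, so the boundary term u·φ vanishes.
LHS = ∫_0^2 u(x) φ'(x) dx = ∫_0^2 (π*x^3*cos(π*x/2)/2 - π*x^2*cos(π*x/2) - π*cos(π*x/2)/2) dx. Term by term:
  ∫_0^2 -π*cos(π*x/2)/2 dx = 0;  ∫_0^2 π*x^3*cos(π*x/2)/2 dx = -24/π + 96/π^3;  ∫_0^2 -π*x^2*cos(π*x/2) dx = 16/π.
Sum: 0 + -24/π + 96/π^3 + 16/π = -8/π + 96/π^3.
So LHS = -8/π + 96/π^3.
∫_0^2 v(x) φ(x) dx = ∫_0^2 (9*x^2*sin(π*x/2) - 12*x*sin(π*x/2)) dx. Term by term:
  ∫_0^2 -12*x*sin(π*x/2) dx = -48/π;  ∫_0^2 9*x^2*sin(π*x/2) dx = -288/π^3 + 72/π.
Sum: -48/π + -288/π^3 + 72/π = -288/π^3 + 24/π.
So RHS = -∫_0^2 v(x) φ(x) dx = -24/π + 288/π^3.
LHS − RHS = -192/π^3 + 16/π ≠ 0, so the identity fails.
(For a valid weak derivative the identity must hold for EVERY test function, in particular this one. The failure shows v is NOT the weak derivative of u.)
Correct weak derivative would be u'(x) = 3*x**2 - 4*x.


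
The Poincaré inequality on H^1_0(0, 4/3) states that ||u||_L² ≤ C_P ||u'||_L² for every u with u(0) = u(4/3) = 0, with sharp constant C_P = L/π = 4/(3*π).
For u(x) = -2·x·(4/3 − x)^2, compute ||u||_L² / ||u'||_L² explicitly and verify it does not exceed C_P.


||u||_L² / ||u'||_L² = 2*sqrt(14)/21 < C_P = 4/(3*π).

u(x) = -2·x·(4/3 − x)^2, so u'(x) = -6*x^2 + 32*x/3 - 32/9.
u(x) = -2·x·(4/3 − x)^2 vanishes at x = 0 and x = 4/3, so u ∈ H^1_0(0, 4/3). Differentiate via the product rule and integrate the resulting polynomials term by term.
  ∫_0^4/3 u² dx = ∫_0^4/3 (4*x^6 - 64*x^5/3 + 128*x^4/3 - 1024*x^3/27 + 1024*x^2/81) dx. Term by term:
    ∫_0^4/3 4*x^6 dx = 65536/15309;  ∫_0^4/3 -64*x^5/3 dx = -131072/6561;  ∫_0^4/3 128*x^4/3 dx = 131072/3645;
    ∫_0^4/3 -1024*x^3/27 dx = -65536/2187;  ∫_0^4/3 1024*x^2/81 dx = 65536/6561.
  Sum: 65536/15309 − 131072/6561 + 131072/3645 − 65536/2187 + 65536/6561 = 65536/229635.
  ∫_0^4/3 (u')² dx = ∫_0^4/3 (36*x^4 - 128*x^3 + 1408*x^2/9 - 2048*x/27 + 1024/81) dx. Term by term:
    ∫_0^4/3 36*x^4 dx = 4096/135;  ∫_0^4/3 -128*x^3 dx = -8192/81;  ∫_0^4/3 1408*x^2/9 dx = 90112/729;
    ∫_0^4/3 -2048*x/27 dx = -16384/243;  ∫_0^4/3 1024/81 dx = 4096/243.
  Sum: 4096/135 − 8192/81 + 90112/729 − 16384/243 + 4096/243 = 8192/3645.
∫_0^4/3 u² dx = 65536/229635, so ||u||_L² = 256*sqrt(35)/2835.
∫_0^4/3 (u')² dx = 8192/3645, so ||u'||_L² = 64*sqrt(10)/135.
Ratio ||u||_L² / ||u'||_L² = 2*sqrt(14)/21.
Sharp Poincaré constant on H^1_0(0, 4/3) is C_P = L/π = 4/(3*π), achieved by sin(3*π/4·x).
A polynomial bump cannot attain the sharp Poincaré constant (only the first sine eigenfunction does), so the ratio is strictly less than C_P, consistent with ||u||_L² ≤ C_P ||u'||_L².


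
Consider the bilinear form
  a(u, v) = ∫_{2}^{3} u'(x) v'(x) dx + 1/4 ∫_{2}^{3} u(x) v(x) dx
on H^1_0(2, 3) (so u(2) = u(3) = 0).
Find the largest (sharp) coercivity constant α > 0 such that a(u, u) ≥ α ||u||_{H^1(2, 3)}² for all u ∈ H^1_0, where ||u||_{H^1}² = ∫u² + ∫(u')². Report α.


α = (1/4 + π^2)/(1 + π^2)

Coercivity of a(·,·) on H^1_0(2, 3) means a(u, u) ≥ α ||u||_{H^1}² for every u ∈ H^1_0.
The interval has length L = 1, and Poincaré/coercivity depend only on L. Here a(u, u) = ∫(u')² + (1/4)·∫u².
Here 0 < c = 1/4 < 1. The condition a(u,u) ≥ α||u||_{H^1}² reads (1−α)∫(u')² ≥ (α−c)∫u². Any admissible α is ≤ 1 (rapidly oscillating u have ∫u²/∫(u')² → 0), and α = 1 would force 0 ≥ (1−c)∫u², impossible since c < 1; so 1−α > 0. By the sharp Poincaré inequality on H^1_0 of an interval of length L, ∫(u')² ≥ (π/L)²∫u² with equality for the first sine mode sin(π(x−x₀)/L) (x₀ the left endpoint), so the inequality holds for all u iff (1−α)(π/L)² ≥ α − c, i.e. α ≤ ((π/L)² + c)/((π/L)² + 1) = (1 + c(L/π)²)/(1 + (L/π)²). With (π/L)² = π^2 and c = 1/4, the largest admissible constant is α = ((π/L)² + c)/((π/L)² + 1).
Simplifying, α = (1/4 + π^2)/(1 + π^2).


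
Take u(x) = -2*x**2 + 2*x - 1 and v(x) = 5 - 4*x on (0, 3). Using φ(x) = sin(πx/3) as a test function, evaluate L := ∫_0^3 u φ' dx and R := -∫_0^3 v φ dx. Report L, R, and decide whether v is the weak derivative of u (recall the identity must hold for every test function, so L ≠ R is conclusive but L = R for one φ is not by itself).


LHS = 24/π, RHS = 6/π. No, v is not the weak derivative of u.

u(x) = -2*x**2 + 2*x - 1, classical derivative u'(x) = 2 - 4*x.
φ(x) = sin(πx/3), so φ'(x) = π*cos(π*x/3)/3.
Note φ(0) = φ(3) = 0, so the boundary term u·φ vanishes.
LHS = ∫_0^3 u(x) φ'(x) dx = ∫_0^3 (-2*π*x^2*cos(π*x/3)/3 + 2*π*x*cos(π*x/3)/3 - π*cos(π*x/3)/3) dx. Term by term:
  ∫_0^3 -π*cos(π*x/3)/3 dx = 0;  ∫_0^3 -2*π*x^2*cos(π*x/3)/3 dx = 36/π;  ∫_0^3 2*π*x*cos(π*x/3)/3 dx = -12/π.
Sum: 0 + 36/π − 12/π = 24/π.
So LHS = 24/π.
∫_0^3 v(x) φ(x) dx = ∫_0^3 (-4*x*sin(π*x/3) + 5*sin(π*x/3)) dx. Term by term:
  ∫_0^3 5*sin(π*x/3) dx = 30/π;  ∫_0^3 -4*x*sin(π*x/3) dx = -36/π.
Sum: 30/π − 36/π = -6/π.
So RHS = -∫_0^3 v(x) φ(x) dx = 6/π.
LHS − RHS = 18/π ≠ 0, so the identity fails.
(For a valid weak derivative the identity must hold for EVERY test function, in particular this one. The failure shows v is NOT the weak derivative of u.)
Correct weak derivative would be u'(x) = 2 - 4*x.


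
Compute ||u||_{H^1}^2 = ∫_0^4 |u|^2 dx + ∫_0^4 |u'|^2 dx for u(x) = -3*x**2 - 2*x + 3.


||u||_{H^1}^2 = 48428/15

The H^1 norm (squared) on an interval (0, L) is
  ||u||_{H^1}^2 = ∫_0^L u(x)^2 dx + ∫_0^L u'(x)^2 dx.
Compute u'(x) = -6*x - 2.
Then u(x)^2 = 9*x**4 + 12*x**3 - 14*x**2 - 12*x + 9 and u'(x)^2 = 36*x**2 + 24*x + 4.
Integrate each monomial from 0 to 4 using ∫_0^4 c·x^n dx = c·4^(n+1)/(n+1):
  ∫_0^4 u(x)^2 dx = ∫_0^4 (9*x^4 + 12*x^3 - 14*x^2 - 12*x + 9) dx. Term by term:
    ∫_0^4 9*x^4 dx = 9216/5;  ∫_0^4 12*x^3 dx = 768;  ∫_0^4 -14*x^2 dx = -896/3;
    ∫_0^4 -12*x dx = -96;  ∫_0^4 9 dx = 36.
  Sum: 9216/5 + 768 − 896/3 − 96 + 36 = 33788/15.
  ∫_0^4 u'(x)^2 dx = ∫_0^4 (36*x^2 + 24*x + 4) dx. Term by term:
    ∫_0^4 36*x^2 dx = 768;  ∫_0^4 24*x dx = 192;  ∫_0^4 4 dx = 16.
  Sum: 768 + 192 + 16 = 976.
Adding: ||u||_{H^1}^2 = 33788/15 + 976 = 48428/15.


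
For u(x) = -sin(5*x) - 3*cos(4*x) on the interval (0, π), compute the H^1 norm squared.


||u||_{H^1(0,π)}^2 = 340/3 + 179*π/2

u'(x) = 12*sin(4*x) - 5*cos(5*x).
Expand u² and (u')² and integrate term by term on (0, π), using: for integers n ≥ 1, ∫_0^π sin²(nx) dx = ∫_0^π cos²(nx) dx = π/2; for n ≠ n', ∫_0^π sin(nx)sin(n'x) dx = ∫_0^π cos(nx)cos(n'x) dx = 0; and by product-to-sum, ∫_0^π sin(nx)cos(n'x) dx = ½∫_0^π [sin((n+n')x) + sin((n−n')x)] dx, which is 0 when n+n' is even and 2n/(n²−n'²) when n+n' is odd (it need not vanish on (0, π)).
  u² squared terms: (-1)²·∫sin(5x)² dx = 1·π/2 = π/2;  (-3)²·∫cos(4x)² dx = 9·π/2 = 9*π/2.
  u² cross terms: 2·(-1)·(-3)·∫sin(5x)·cos(4x) dx = 6·(10/9) = 20/3.
  So ∫_0^π u² dx = π/2 + 9*π/2 + 20/3 = 20/3 + 5*π.
  (u')² squared terms: (-5)²·∫cos(5x)² dx = 25·π/2 = 25*π/2;  (12)²·∫sin(4x)² dx = 144·π/2 = 72*π.
  (u')² cross terms: 2·(-5)·(12)·∫cos(5x)·sin(4x) dx = -120·(-8/9) = 320/3.
  So ∫_0^π (u')² dx = 25*π/2 + 72*π + 320/3 = 320/3 + 169*π/2.
||u||_{H^1}^2 = (20/3 + 5*π) + (320/3 + 169*π/2) = 340/3 + 179*π/2.


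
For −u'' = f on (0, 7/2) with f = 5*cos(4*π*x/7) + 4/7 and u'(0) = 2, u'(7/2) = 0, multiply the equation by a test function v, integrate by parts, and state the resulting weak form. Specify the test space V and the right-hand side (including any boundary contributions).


V = H^1(0, 7/2) (v unrestricted at boundary; u is determined up to an additive constant); weak form: ∫_0^7/2 u'v' dx = ∫_0^7/2 (5*cos(4*π*x/7) + 4/7) v dx − 2·v(0) for all v ∈ V.

Multiply both sides by a test function v and integrate from 0 to 7/2:
  ∫_0^7/2 −u''(x) v(x) dx = ∫_0^7/2 f(x) v(x) dx.
Integrate the LHS by parts once:
  ∫_0^7/2 −u'' v dx = −[u'(x) v(x)]_0^7/2 + ∫_0^7/2 u'(x) v'(x) dx.
Thus ∫_0^7/2 u'(x) v'(x) dx = ∫_0^7/2 f(x) v(x) dx + [u'(x) v(x)]_0^7/2.
Choose V so that boundary terms are either known or forced to vanish.
u has inhomogeneous Neumann u'(0) = 2, u'(7/2) = 0. [u' v]_0^7/2 = (0)·v(7/2) − (2)·v(0) = − 2·v(0). Take V = H^1(0, 7/2); boundary term becomes part of RHS.
Weak formulation: find u (satisfying any essential BC) such that ∫_0^7/2 u'(x) v'(x) dx = ∫_0^7/2 f v dx − 2·v(0) for all v ∈ V (Neumann data are natural BCs: they enter the RHS as boundary terms).
Substituting f(x) = 5*cos(4*π*x/7) + 4/7, the right-hand side is ∫_0^7/2 (5*cos(4*π*x/7) + 4/7) v dx − 2·v(0).
Compatibility check (pure Neumann): taking v ≡ 1 ∈ V gives 0 = ∫_0^7/2 f dx + (0) − (2), i.e. ∫_0^7/2 f dx must equal u'(0) − u'(7/2) = 2. Indeed ∫_0^7/2 (5*cos(4*π*x/7) + 4/7) dx = 2, so the data are compatible. The solution is then unique only up to an additive constant (fix it e.g. by requiring ∫_0^7/2 u dx = 0).
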